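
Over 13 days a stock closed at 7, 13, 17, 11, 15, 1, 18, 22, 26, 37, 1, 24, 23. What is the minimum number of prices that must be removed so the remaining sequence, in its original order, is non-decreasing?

6

Fewest deletions = n − (longest non-decreasing subsequence).
i:      1  2  3  4  5  6  7  8  9 10 11 12 13
a[i]:   7 13 17 11 15  1 18 22 26 37  1 24 23
dp:     1  2  3  2  3  1  4  5  6  7  2  6  6
max dp = 7, so deletions = 13 − 7 = 6.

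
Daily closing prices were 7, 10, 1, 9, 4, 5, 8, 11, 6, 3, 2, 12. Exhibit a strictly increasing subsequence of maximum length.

Patience tails give the LIS length; then backtrack through the dp parents:
7 → extends → [7]
10 → extends → [7, 10]
1 → replaces 7 → [1, 10]
9 → replaces 10 → [1, 9]
4 → replaces 9 → [1, 4]
5 → extends → [1, 4, 5]
8 → extends → [1, 4, 5, 8]
11 → extends → [1, 4, 5, 8, 11]
6 → replaces 8 → [1, 4, 5, 6, 11]
3 → replaces 4 → [1, 3, 5, 6, 11]
2 → replaces 3 → [1, 2, 5, 6, 11]
12 → extends → [1, 2, 5, 6, 11, 12]
Length 6; one witness is 1, 4, 5, 8, 11, 12.

1, 4, 5, 8, 11, 12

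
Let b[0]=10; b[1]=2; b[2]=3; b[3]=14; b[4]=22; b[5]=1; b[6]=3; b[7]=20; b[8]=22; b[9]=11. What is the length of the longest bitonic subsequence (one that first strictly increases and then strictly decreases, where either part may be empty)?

inc[i] = longest strictly increasing subsequence ending at i; dec[i] = longest strictly decreasing subsequence starting at i:
i:      0  1  2  3  4  5  6  7  8  9
b[i]:  10  2  3 14 22  1  3 20 22 11
inc:    1  1  2  3  4  1  2  4  5  3
dec:    3  2  2  2  3  1  1  2  2  1
Best peak at i=4 (value 22): inc=4, dec=3, length 4+3−1 = 6.

6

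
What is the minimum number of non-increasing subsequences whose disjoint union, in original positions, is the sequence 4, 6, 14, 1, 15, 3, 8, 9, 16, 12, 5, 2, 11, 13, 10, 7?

The minimum number of non-increasing subsequences covering a sequence equals the length of its longest strictly increasing subsequence.
LIS length is 6 (e.g. 4, 6, 8, 9, 12, 13), so 6 piles are needed.

6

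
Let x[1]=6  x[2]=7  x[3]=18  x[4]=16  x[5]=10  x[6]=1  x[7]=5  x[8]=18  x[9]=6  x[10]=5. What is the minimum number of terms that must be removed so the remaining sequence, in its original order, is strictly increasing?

6

Fewest deletions = n − (longest strictly increasing subsequence).
Patience tails:
6 → extends → [6]
7 → extends → [6, 7]
18 → extends → [6, 7, 18]
16 → replaces 18 → [6, 7, 16]
10 → replaces 16 → [6, 7, 10]
1 → replaces 6 → [1, 7, 10]
5 → replaces 7 → [1, 5, 10]
18 → extends → [1, 5, 10, 18]
6 → replaces 10 → [1, 5, 6, 18]
5 → already a tail → [1, 5, 6, 18]
Longest strictly increasing subsequence has length 4, so deletions = 10 − 4 = 6.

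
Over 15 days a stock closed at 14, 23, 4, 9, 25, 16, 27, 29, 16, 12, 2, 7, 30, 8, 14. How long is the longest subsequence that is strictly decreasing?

Let dp[i] be the longest strictly decreasing subsequence ending at i:
i:      1  2  3  4  5  6  7  8  9 10 11 12 13 14 15
a[i]:  14 23  4  9 25 16 27 29 16 12  2  7 30  8 14
dp:     1  1  2  2  1  2  1  1  2  3  4  4  1  4  3
Maximum is 4.

4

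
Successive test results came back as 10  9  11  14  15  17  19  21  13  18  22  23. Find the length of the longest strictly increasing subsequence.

Track the smallest tail for each achievable length (strict):
10 → extends → [10]
9 → replaces 10 → [9]
11 → extends → [9, 11]
14 → extends → [9, 11, 14]
15 → extends → [9, 11, 14, 15]
17 → extends → [9, 11, 14, 15, 17]
19 → extends → [9, 11, 14, 15, 17, 19]
21 → extends → [9, 11, 14, 15, 17, 19, 21]
13 → replaces 14 → [9, 11, 13, 15, 17, 19, 21]
18 → replaces 19 → [9, 11, 13, 15, 17, 18, 21]
22 → extends → [9, 11, 13, 15, 17, 18, 21, 22]
23 → extends → [9, 11, 13, 15, 17, 18, 21, 22, 23]
Nine tails, so the longest strictly increasing subsequence has length 9 (e.g. 10, 11, 14, 15, 17, 19, 21, 22, 23).

9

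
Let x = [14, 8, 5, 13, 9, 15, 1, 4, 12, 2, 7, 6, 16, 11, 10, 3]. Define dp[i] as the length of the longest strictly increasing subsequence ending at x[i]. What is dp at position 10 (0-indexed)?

3

dp[i] = 1 + max{dp[j] : j<i, x[j]<x[i]} (or 1 if no such j):
i:      0  1  2  3  4  5  6  7  8  9 10 11 12 13 14 15
x[i]:  14  8  5 13  9 15  1  4 12  2  7  6 16 11 10  3
dp:     1  1  1  2  2  3  1  2  3  2  3  3  4  4  4  3
At index 10 the value is 3.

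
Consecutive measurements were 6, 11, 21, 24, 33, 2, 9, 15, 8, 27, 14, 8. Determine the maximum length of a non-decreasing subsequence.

5

Track the smallest tail for each achievable length (allowing ties):
6 → extends → [6]
11 → extends → [6, 11]
21 → extends → [6, 11, 21]
24 → extends → [6, 11, 21, 24]
33 → extends → [6, 11, 21, 24, 33]
2 → replaces 6 → [2, 11, 21, 24, 33]
9 → replaces 11 → [2, 9, 21, 24, 33]
15 → replaces 21 → [2, 9, 15, 24, 33]
8 → replaces 9 → [2, 8, 15, 24, 33]
27 → replaces 33 → [2, 8, 15, 24, 27]
14 → replaces 15 → [2, 8, 14, 24, 27]
8 → replaces 14 → [2, 8, 8, 24, 27]
Five tails, so the longest non-decreasing subsequence has length 5 (e.g. 6, 11, 21, 24, 33).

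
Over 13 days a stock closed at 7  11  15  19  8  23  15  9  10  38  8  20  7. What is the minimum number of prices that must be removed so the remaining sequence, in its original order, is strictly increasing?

7

Fewest deletions = n − (longest strictly increasing subsequence).
Patience tails:
7 → extends → [7]
11 → extends → [7, 11]
15 → extends → [7, 11, 15]
19 → extends → [7, 11, 15, 19]
8 → replaces 11 → [7, 8, 15, 19]
23 → extends → [7, 8, 15, 19, 23]
15 → already a tail → [7, 8, 15, 19, 23]
9 → replaces 15 → [7, 8, 9, 19, 23]
10 → replaces 19 → [7, 8, 9, 10, 23]
38 → extends → [7, 8, 9, 10, 23, 38]
8 → already a tail → [7, 8, 9, 10, 23, 38]
20 → replaces 23 → [7, 8, 9, 10, 20, 38]
7 → already a tail → [7, 8, 9, 10, 20, 38]
Longest strictly increasing subsequence has length 6, so deletions = 13 − 6 = 7.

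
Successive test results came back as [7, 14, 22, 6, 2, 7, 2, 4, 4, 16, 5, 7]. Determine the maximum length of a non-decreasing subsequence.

6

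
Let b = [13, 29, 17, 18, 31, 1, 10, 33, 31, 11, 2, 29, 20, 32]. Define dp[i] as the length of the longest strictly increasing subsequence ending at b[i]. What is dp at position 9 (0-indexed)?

dp[i] = 1 + max{dp[j] : j<i, b[j]<b[i]} (or 1 if no such j):
i:      0  1  2  3  4  5  6  7  8  9 10 11 12 13
b[i]:  13 29 17 18 31  1 10 33 31 11  2 29 20 32
dp:     1  2  2  3  4  1  2  5  4  3  2  4  4  5
At index 9 the value is 3.

3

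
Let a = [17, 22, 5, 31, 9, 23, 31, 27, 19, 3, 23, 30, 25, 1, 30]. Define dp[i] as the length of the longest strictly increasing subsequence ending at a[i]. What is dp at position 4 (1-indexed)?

dp[i] = 1 + max{dp[j] : j<i, a[j]<a[i]} (or 1 if no such j):
i:      1  2  3  4  5  6  7  8  9 10 11 12 13 14 15
a[i]:  17 22  5 31  9 23 31 27 19  3 23 30 25  1 30
dp:     1  2  1  3  2  3  4  4  3  1  4  5  5  1  6
At index 4 the value is 3.

3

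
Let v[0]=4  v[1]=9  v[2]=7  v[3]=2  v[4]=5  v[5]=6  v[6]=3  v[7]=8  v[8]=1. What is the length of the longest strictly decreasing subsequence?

5

Let dp[i] be the longest strictly decreasing subsequence ending at i:
i:     0 1 2 3 4 5 6 7 8
v[i]:  4 9 7 2 5 6 3 8 1
dp:    1 1 2 3 3 3 4 2 5
Maximum is 5.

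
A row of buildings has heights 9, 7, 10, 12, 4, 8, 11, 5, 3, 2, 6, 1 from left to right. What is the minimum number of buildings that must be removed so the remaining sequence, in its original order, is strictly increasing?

9

Fewest deletions = n − (longest strictly increasing subsequence).
Patience tails:
9 → extends → [9]
7 → replaces 9 → [7]
10 → extends → [7, 10]
12 → extends → [7, 10, 12]
4 → replaces 7 → [4, 10, 12]
8 → replaces 10 → [4, 8, 12]
11 → replaces 12 → [4, 8, 11]
5 → replaces 8 → [4, 5, 11]
3 → replaces 4 → [3, 5, 11]
2 → replaces 3 → [2, 5, 11]
6 → replaces 11 → [2, 5, 6]
1 → replaces 2 → [1, 5, 6]
Longest strictly increasing subsequence has length 3, so deletions = 12 − 3 = 9.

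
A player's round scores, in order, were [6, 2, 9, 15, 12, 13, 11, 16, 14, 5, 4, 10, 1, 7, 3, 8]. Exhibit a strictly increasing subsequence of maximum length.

Patience tails give the LIS length; then backtrack through the dp parents:
6 → extends → [6]
2 → replaces 6 → [2]
9 → extends → [2, 9]
15 → extends → [2, 9, 15]
12 → replaces 15 → [2, 9, 12]
13 → extends → [2, 9, 12, 13]
11 → replaces 12 → [2, 9, 11, 13]
16 → extends → [2, 9, 11, 13, 16]
14 → replaces 16 → [2, 9, 11, 13, 14]
5 → replaces 9 → [2, 5, 11, 13, 14]
4 → replaces 5 → [2, 4, 11, 13, 14]
10 → replaces 11 → [2, 4, 10, 13, 14]
1 → replaces 2 → [1, 4, 10, 13, 14]
7 → replaces 10 → [1, 4, 7, 13, 14]
3 → replaces 4 → [1, 3, 7, 13, 14]
8 → replaces 13 → [1, 3, 7, 8, 14]
Length 5; one witness is 6, 9, 12, 13, 16.

6, 9, 12, 13, 16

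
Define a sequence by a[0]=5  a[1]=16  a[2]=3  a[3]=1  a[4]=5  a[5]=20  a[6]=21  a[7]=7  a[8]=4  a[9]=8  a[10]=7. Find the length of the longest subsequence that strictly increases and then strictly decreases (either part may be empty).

inc[i] = longest strictly increasing subsequence ending at i; dec[i] = longest strictly decreasing subsequence starting at i:
i:      0  1  2  3  4  5  6  7  8  9 10
a[i]:   5 16  3  1  5 20 21  7  4  8  7
inc:    1  2  1  1  2  3  4  3  2  4  3
dec:    3  3  2  1  2  3  3  2  1  2  1
Best peak at i=6 (value 21): inc=4, dec=3, length 4+3−1 = 6.

6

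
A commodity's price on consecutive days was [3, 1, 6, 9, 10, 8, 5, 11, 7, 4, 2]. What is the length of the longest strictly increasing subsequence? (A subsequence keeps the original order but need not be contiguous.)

Let dp[i] be the length of the longest such subsequence ending at index i:
i:      1  2  3  4  5  6  7  8  9 10 11
a[i]:   3  1  6  9 10  8  5 11  7  4  2
dp:     1  1  2  3  4  3  2  5  3  2  2
Maximum dp value is 5.

5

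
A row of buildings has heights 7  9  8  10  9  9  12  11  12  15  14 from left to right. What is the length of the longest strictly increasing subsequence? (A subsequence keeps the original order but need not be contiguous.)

6

Let dp[i] be the length of the longest such subsequence ending at index i:
i:      1  2  3  4  5  6  7  8  9 10 11
a[i]:   7  9  8 10  9  9 12 11 12 15 14
dp:     1  2  2  3  3  3  4  4  5  6  6
Maximum dp value is 6.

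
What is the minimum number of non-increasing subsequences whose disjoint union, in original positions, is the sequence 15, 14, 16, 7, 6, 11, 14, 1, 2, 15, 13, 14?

4

The minimum number of non-increasing subsequences covering a sequence equals the length of its longest strictly increasing subsequence.
LIS length is 4 (e.g. 7, 11, 14, 15), so 4 piles are needed.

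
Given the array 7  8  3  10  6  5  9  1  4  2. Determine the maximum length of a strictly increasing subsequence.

Track the smallest tail for each achievable length (strict):
7 → extends → [7]
8 → extends → [7, 8]
3 → replaces 7 → [3, 8]
10 → extends → [3, 8, 10]
6 → replaces 8 → [3, 6, 10]
5 → replaces 6 → [3, 5, 10]
9 → replaces 10 → [3, 5, 9]
1 → replaces 3 → [1, 5, 9]
4 → replaces 5 → [1, 4, 9]
2 → replaces 4 → [1, 2, 9]
Three tails, so the longest strictly increasing subsequence has length 3 (e.g. 7, 8, 10).

3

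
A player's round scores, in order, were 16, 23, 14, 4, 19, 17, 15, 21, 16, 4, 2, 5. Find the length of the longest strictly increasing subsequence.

3

Track the smallest tail for each achievable length (strict):
16 → extends → [16]
23 → extends → [16, 23]
14 → replaces 16 → [14, 23]
4 → replaces 14 → [4, 23]
19 → replaces 23 → [4, 19]
17 → replaces 19 → [4, 17]
15 → replaces 17 → [4, 15]
21 → extends → [4, 15, 21]
16 → replaces 21 → [4, 15, 16]
4 → already a tail → [4, 15, 16]
2 → replaces 4 → [2, 15, 16]
5 → replaces 15 → [2, 5, 16]
Three tails, so the longest strictly increasing subsequence has length 3 (e.g. 16, 19, 21).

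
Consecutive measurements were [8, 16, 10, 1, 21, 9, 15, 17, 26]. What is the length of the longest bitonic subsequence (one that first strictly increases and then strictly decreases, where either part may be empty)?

5

inc[i] = longest strictly increasing subsequence ending at i; dec[i] = longest strictly decreasing subsequence starting at i:
i:      1  2  3  4  5  6  7  8  9
a[i]:   8 16 10  1 21  9 15 17 26
inc:    1  2  2  1  3  2  3  4  5
dec:    2  3  2  1  2  1  1  1  1
Best peak at i=9 (value 26): inc=5, dec=1, length 5+1−1 = 5.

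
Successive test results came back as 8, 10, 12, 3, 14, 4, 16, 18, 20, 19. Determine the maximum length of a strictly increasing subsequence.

7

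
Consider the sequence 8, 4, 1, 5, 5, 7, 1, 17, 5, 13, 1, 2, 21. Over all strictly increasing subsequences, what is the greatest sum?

54

Let S[i] be the best sum of a strictly increasing subsequence ending at i:
i:      1  2  3  4  5  6  7  8  9 10 11 12 13
a[i]:   8  4  1  5  5  7  1 17  5 13  1  2 21
S:      8  4  1  9  9 16  1 33  9 29  1  3 54
Maximum is 54 (e.g. 4 + 5 + 7 + 17 + 21).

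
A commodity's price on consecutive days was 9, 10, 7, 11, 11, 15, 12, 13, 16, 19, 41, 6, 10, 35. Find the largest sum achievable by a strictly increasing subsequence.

131

Let S[i] be the best sum of a strictly increasing subsequence ending at i:
i:       1   2   3   4   5   6   7   8   9  10  11  12  13  14
a[i]:    9  10   7  11  11  15  12  13  16  19  41   6  10  35
S:       9  19   7  30  30  45  42  55  71  90 131   6  19 125
Maximum is 131 (e.g. 9 + 10 + 11 + 12 + 13 + 16 + 19 + 41).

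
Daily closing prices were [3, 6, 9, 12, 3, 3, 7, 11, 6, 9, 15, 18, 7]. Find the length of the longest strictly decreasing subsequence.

4

Negate each value so 'decreasing' becomes 'increasing', then run patience tails on the negated sequence:
-3 → extends → [-3]
-6 → replaces -3 → [-6]
-9 → replaces -6 → [-9]
-12 → replaces -9 → [-12]
-3 → extends → [-12, -3]
-3 → already a tail → [-12, -3]
-7 → replaces -3 → [-12, -7]
-11 → replaces -7 → [-12, -11]
-6 → extends → [-12, -11, -6]
-9 → replaces -6 → [-12, -11, -9]
-15 → replaces -12 → [-15, -11, -9]
-18 → replaces -15 → [-18, -11, -9]
-7 → extends → [-18, -11, -9, -7]
Four tails, so the longest strictly decreasing subsequence of the original has length 4.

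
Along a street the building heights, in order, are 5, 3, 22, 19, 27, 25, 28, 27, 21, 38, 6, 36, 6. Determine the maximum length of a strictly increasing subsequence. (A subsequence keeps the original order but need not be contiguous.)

5

Let dp[i] be the length of the longest such subsequence ending at index i:
i:      1  2  3  4  5  6  7  8  9 10 11 12 13
a[i]:   5  3 22 19 27 25 28 27 21 38  6 36  6
dp:     1  1  2  2  3  3  4  4  3  5  2  5  2
Maximum dp value is 5.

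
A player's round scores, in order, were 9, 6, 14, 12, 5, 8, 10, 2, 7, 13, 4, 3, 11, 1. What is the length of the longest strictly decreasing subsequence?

Negate each value so 'decreasing' becomes 'increasing', then run patience tails on the negated sequence:
-9 → extends → [-9]
-6 → extends → [-9, -6]
-14 → replaces -9 → [-14, -6]
-12 → replaces -6 → [-14, -12]
-5 → extends → [-14, -12, -5]
-8 → replaces -5 → [-14, -12, -8]
-10 → replaces -8 → [-14, -12, -10]
-2 → extends → [-14, -12, -10, -2]
-7 → replaces -2 → [-14, -12, -10, -7]
-13 → replaces -12 → [-14, -13, -10, -7]
-4 → extends → [-14, -13, -10, -7, -4]
-3 → extends → [-14, -13, -10, -7, -4, -3]
-11 → replaces -10 → [-14, -13, -11, -7, -4, -3]
-1 → extends → [-14, -13, -11, -7, -4, -3, -1]
Seven tails, so the longest strictly decreasing subsequence of the original has length 7.

7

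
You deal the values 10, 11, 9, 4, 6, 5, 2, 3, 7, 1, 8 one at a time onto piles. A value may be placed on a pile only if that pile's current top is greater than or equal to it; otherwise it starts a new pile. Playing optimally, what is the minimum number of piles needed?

Place each on the leftmost legal pile:
10 → new pile 1 (tops now [10])
11 → new pile 2 (tops now [10, 11])
9 → pile 1 (tops now [9, 11])
4 → pile 1 (tops now [4, 11])
6 → pile 2 (tops now [4, 6])
5 → pile 2 (tops now [4, 5])
2 → pile 1 (tops now [2, 5])
3 → pile 2 (tops now [2, 3])
7 → new pile 3 (tops now [2, 3, 7])
1 → pile 1 (tops now [1, 3, 7])
8 → new pile 4 (tops now [1, 3, 7, 8])
Four piles.

4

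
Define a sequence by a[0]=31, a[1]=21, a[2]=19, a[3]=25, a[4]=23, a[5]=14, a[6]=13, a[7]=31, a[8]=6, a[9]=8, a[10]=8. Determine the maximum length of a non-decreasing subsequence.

3

Track the smallest tail for each achievable length (allowing ties):
31 → extends → [31]
21 → replaces 31 → [21]
19 → replaces 21 → [19]
25 → extends → [19, 25]
23 → replaces 25 → [19, 23]
14 → replaces 19 → [14, 23]
13 → replaces 14 → [13, 23]
31 → extends → [13, 23, 31]
6 → replaces 13 → [6, 23, 31]
8 → replaces 23 → [6, 8, 31]
8 → replaces 31 → [6, 8, 8]
Three tails, so the longest non-decreasing subsequence has length 3 (e.g. 21, 25, 31).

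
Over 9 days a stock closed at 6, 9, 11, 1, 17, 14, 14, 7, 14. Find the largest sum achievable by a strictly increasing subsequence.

Let S[i] be the best sum of a strictly increasing subsequence ending at i:
i:      1  2  3  4  5  6  7  8  9
a[i]:   6  9 11  1 17 14 14  7 14
S:      6 15 26  1 43 40 40 13 40
Maximum is 43 (e.g. 6 + 9 + 11 + 17).

43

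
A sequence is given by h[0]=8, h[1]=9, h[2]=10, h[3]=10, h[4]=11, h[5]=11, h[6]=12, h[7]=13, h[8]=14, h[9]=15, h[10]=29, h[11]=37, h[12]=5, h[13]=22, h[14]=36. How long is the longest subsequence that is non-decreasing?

12

Track the smallest tail for each achievable length (allowing ties):
8 → extends → [8]
9 → extends → [8, 9]
10 → extends → [8, 9, 10]
10 → extends → [8, 9, 10, 10]
11 → extends → [8, 9, 10, 10, 11]
11 → extends → [8, 9, 10, 10, 11, 11]
12 → extends → [8, 9, 10, 10, 11, 11, 12]
13 → extends → [8, 9, 10, 10, 11, 11, 12, 13]
14 → extends → [8, 9, 10, 10, 11, 11, 12, 13, 14]
15 → extends → [8, 9, 10, 10, 11, 11, 12, 13, 14, 15]
29 → extends → [8, 9, 10, 10, 11, 11, 12, 13, 14, 15, 29]
37 → extends → [8, 9, 10, 10, 11, 11, 12, 13, 14, 15, 29, 37]
5 → replaces 8 → [5, 9, 10, 10, 11, 11, 12, 13, 14, 15, 29, 37]
22 → replaces 29 → [5, 9, 10, 10, 11, 11, 12, 13, 14, 15, 22, 37]
36 → replaces 37 → [5, 9, 10, 10, 11, 11, 12, 13, 14, 15, 22, 36]
Twelve tails, so the longest non-decreasing subsequence has length 12 (e.g. 8, 9, 10, 10, 11, 11, 12, 13, 14, 15, 29, 37).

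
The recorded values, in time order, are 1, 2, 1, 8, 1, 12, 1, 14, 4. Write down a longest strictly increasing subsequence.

1, 2, 8, 12, 14

Patience tails give the LIS length; then backtrack through the dp parents:
1 → extends → [1]
2 → extends → [1, 2]
1 → already a tail → [1, 2]
8 → extends → [1, 2, 8]
1 → already a tail → [1, 2, 8]
12 → extends → [1, 2, 8, 12]
1 → already a tail → [1, 2, 8, 12]
14 → extends → [1, 2, 8, 12, 14]
4 → replaces 8 → [1, 2, 4, 12, 14]
Length 5; one witness is 1, 2, 8, 12, 14.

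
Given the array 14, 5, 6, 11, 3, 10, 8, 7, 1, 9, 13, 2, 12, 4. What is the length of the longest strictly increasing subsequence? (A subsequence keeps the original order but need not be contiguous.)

Let dp[i] be the length of the longest such subsequence ending at index i:
i:      1  2  3  4  5  6  7  8  9 10 11 12 13 14
a[i]:  14  5  6 11  3 10  8  7  1  9 13  2 12  4
dp:     1  1  2  3  1  3  3  3  1  4  5  2  5  3
Maximum dp value is 5.

5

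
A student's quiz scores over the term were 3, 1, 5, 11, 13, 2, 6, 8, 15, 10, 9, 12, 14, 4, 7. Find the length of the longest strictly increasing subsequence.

Let dp[i] be the length of the longest such subsequence ending at index i:
i:      1  2  3  4  5  6  7  8  9 10 11 12 13 14 15
a[i]:   3  1  5 11 13  2  6  8 15 10  9 12 14  4  7
dp:     1  1  2  3  4  2  3  4  5  5  5  6  7  3  4
Maximum dp value is 7.

7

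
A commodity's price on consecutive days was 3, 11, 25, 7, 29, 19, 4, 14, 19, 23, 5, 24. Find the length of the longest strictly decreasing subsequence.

4

Negate each value so 'decreasing' becomes 'increasing', then run patience tails on the negated sequence:
-3 → extends → [-3]
-11 → replaces -3 → [-11]
-25 → replaces -11 → [-25]
-7 → extends → [-25, -7]
-29 → replaces -25 → [-29, -7]
-19 → replaces -7 → [-29, -19]
-4 → extends → [-29, -19, -4]
-14 → replaces -4 → [-29, -19, -14]
-19 → already a tail → [-29, -19, -14]
-23 → replaces -19 → [-29, -23, -14]
-5 → extends → [-29, -23, -14, -5]
-24 → replaces -23 → [-29, -24, -14, -5]
Four tails, so the longest strictly decreasing subsequence of the original has length 4.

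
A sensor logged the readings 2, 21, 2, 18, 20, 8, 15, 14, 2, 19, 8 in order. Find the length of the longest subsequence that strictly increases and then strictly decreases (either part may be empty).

6

inc[i] = longest strictly increasing subsequence ending at i; dec[i] = longest strictly decreasing subsequence starting at i:
i:      1  2  3  4  5  6  7  8  9 10 11
a[i]:   2 21  2 18 20  8 15 14  2 19  8
inc:    1  2  1  2  3  2  3  3  1  4  2
dec:    1  5  1  4  4  2  3  2  1  2  1
Best peak at i=2 (value 21): inc=2, dec=5, length 2+5−1 = 6.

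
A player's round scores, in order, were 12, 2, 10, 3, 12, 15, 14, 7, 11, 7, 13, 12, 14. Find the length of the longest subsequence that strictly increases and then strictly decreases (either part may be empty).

inc[i] = longest strictly increasing subsequence ending at i; dec[i] = longest strictly decreasing subsequence starting at i:
i:      1  2  3  4  5  6  7  8  9 10 11 12 13
a[i]:  12  2 10  3 12 15 14  7 11  7 13 12 14
inc:    1  1  2  2  3  4  4  3  4  3  5  5  6
dec:    3  1  2  1  3  4  3  1  2  1  2  1  1
Best peak at i=6 (value 15): inc=4, dec=4, length 4+4−1 = 7.

7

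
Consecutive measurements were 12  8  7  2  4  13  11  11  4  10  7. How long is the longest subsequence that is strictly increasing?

3

Let dp[i] be the length of the longest such subsequence ending at index i:
i:      1  2  3  4  5  6  7  8  9 10 11
a[i]:  12  8  7  2  4 13 11 11  4 10  7
dp:     1  1  1  1  2  3  3  3  2  3  3
Maximum dp value is 3.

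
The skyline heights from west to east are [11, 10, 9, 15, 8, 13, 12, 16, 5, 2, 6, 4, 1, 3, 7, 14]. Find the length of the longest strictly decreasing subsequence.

7

Negate each value so 'decreasing' becomes 'increasing', then run patience tails on the negated sequence:
-11 → extends → [-11]
-10 → extends → [-11, -10]
-9 → extends → [-11, -10, -9]
-15 → replaces -11 → [-15, -10, -9]
-8 → extends → [-15, -10, -9, -8]
-13 → replaces -10 → [-15, -13, -9, -8]
-12 → replaces -9 → [-15, -13, -12, -8]
-16 → replaces -15 → [-16, -13, -12, -8]
-5 → extends → [-16, -13, -12, -8, -5]
-2 → extends → [-16, -13, -12, -8, -5, -2]
-6 → replaces -5 → [-16, -13, -12, -8, -6, -2]
-4 → replaces -2 → [-16, -13, -12, -8, -6, -4]
-1 → extends → [-16, -13, -12, -8, -6, -4, -1]
-3 → replaces -1 → [-16, -13, -12, -8, -6, -4, -3]
-7 → replaces -6 → [-16, -13, -12, -8, -7, -4, -3]
-14 → replaces -13 → [-16, -14, -12, -8, -7, -4, -3]
Seven tails, so the longest strictly decreasing subsequence of the original has length 7.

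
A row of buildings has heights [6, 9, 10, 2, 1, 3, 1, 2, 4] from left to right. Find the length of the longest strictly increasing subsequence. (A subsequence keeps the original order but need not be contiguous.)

Let dp[i] be the length of the longest such subsequence ending at index i:
i:      1  2  3  4  5  6  7  8  9
a[i]:   6  9 10  2  1  3  1  2  4
dp:     1  2  3  1  1  2  1  2  3
Maximum dp value is 3.

3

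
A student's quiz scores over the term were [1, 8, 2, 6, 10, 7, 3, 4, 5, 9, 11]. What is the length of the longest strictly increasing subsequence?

7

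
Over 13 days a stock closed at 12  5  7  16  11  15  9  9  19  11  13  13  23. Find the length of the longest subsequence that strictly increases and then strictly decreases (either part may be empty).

inc[i] = longest strictly increasing subsequence ending at i; dec[i] = longest strictly decreasing subsequence starting at i:
i:      1  2  3  4  5  6  7  8  9 10 11 12 13
a[i]:  12  5  7 16 11 15  9  9 19 11 13 13 23
inc:    1  1  2  3  3  4  3  3  5  4  5  5  6
dec:    3  1  1  3  2  2  1  1  2  1  1  1  1
Best peak at i=9 (value 19): inc=5, dec=2, length 5+2−1 = 6.

6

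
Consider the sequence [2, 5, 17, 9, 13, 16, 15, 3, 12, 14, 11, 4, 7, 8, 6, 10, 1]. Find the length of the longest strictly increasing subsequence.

Track the smallest tail for each achievable length (strict):
2 → extends → [2]
5 → extends → [2, 5]
17 → extends → [2, 5, 17]
9 → replaces 17 → [2, 5, 9]
13 → extends → [2, 5, 9, 13]
16 → extends → [2, 5, 9, 13, 16]
15 → replaces 16 → [2, 5, 9, 13, 15]
3 → replaces 5 → [2, 3, 9, 13, 15]
12 → replaces 13 → [2, 3, 9, 12, 15]
14 → replaces 15 → [2, 3, 9, 12, 14]
11 → replaces 12 → [2, 3, 9, 11, 14]
4 → replaces 9 → [2, 3, 4, 11, 14]
7 → replaces 11 → [2, 3, 4, 7, 14]
8 → replaces 14 → [2, 3, 4, 7, 8]
6 → replaces 7 → [2, 3, 4, 6, 8]
10 → extends → [2, 3, 4, 6, 8, 10]
1 → replaces 2 → [1, 3, 4, 6, 8, 10]
Six tails, so the longest strictly increasing subsequence has length 6 (e.g. 2, 3, 4, 7, 8, 10).

6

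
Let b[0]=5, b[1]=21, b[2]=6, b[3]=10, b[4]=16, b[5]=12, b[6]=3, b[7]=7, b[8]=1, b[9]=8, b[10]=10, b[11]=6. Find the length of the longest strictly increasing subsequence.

Track the smallest tail for each achievable length (strict):
5 → extends → [5]
21 → extends → [5, 21]
6 → replaces 21 → [5, 6]
10 → extends → [5, 6, 10]
16 → extends → [5, 6, 10, 16]
12 → replaces 16 → [5, 6, 10, 12]
3 → replaces 5 → [3, 6, 10, 12]
7 → replaces 10 → [3, 6, 7, 12]
1 → replaces 3 → [1, 6, 7, 12]
8 → replaces 12 → [1, 6, 7, 8]
10 → extends → [1, 6, 7, 8, 10]
6 → already a tail → [1, 6, 7, 8, 10]
Five tails, so the longest strictly increasing subsequence has length 5 (e.g. 5, 6, 7, 8, 10).

5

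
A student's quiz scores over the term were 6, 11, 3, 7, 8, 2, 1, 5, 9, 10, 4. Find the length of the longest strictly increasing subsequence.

5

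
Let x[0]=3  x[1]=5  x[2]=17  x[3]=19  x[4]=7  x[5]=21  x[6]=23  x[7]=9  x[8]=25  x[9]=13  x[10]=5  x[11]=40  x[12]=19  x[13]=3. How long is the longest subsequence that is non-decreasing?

8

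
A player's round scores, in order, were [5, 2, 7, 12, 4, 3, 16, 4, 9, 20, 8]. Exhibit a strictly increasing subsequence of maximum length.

5, 7, 12, 16, 20

Patience tails give the LIS length; then backtrack through the dp parents:
5 → extends → [5]
2 → replaces 5 → [2]
7 → extends → [2, 7]
12 → extends → [2, 7, 12]
4 → replaces 7 → [2, 4, 12]
3 → replaces 4 → [2, 3, 12]
16 → extends → [2, 3, 12, 16]
4 → replaces 12 → [2, 3, 4, 16]
9 → replaces 16 → [2, 3, 4, 9]
20 → extends → [2, 3, 4, 9, 20]
8 → replaces 9 → [2, 3, 4, 8, 20]
Length 5; one witness is 5, 7, 12, 16, 20.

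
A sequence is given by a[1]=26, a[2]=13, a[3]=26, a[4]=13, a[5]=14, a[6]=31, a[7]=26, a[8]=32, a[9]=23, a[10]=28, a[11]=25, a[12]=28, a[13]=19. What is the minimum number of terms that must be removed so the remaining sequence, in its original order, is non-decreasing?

Fewest deletions = n − (longest non-decreasing subsequence).
Patience tails:
26 → extends → [26]
13 → replaces 26 → [13]
26 → extends → [13, 26]
13 → replaces 26 → [13, 13]
14 → extends → [13, 13, 14]
31 → extends → [13, 13, 14, 31]
26 → replaces 31 → [13, 13, 14, 26]
32 → extends → [13, 13, 14, 26, 32]
23 → replaces 26 → [13, 13, 14, 23, 32]
28 → replaces 32 → [13, 13, 14, 23, 28]
25 → replaces 28 → [13, 13, 14, 23, 25]
28 → extends → [13, 13, 14, 23, 25, 28]
19 → replaces 23 → [13, 13, 14, 19, 25, 28]
Longest non-decreasing subsequence has length 6, so deletions = 13 − 6 = 7.

7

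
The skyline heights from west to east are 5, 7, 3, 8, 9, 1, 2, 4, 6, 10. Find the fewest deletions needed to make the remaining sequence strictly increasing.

5

Fewest deletions = n − (longest strictly increasing subsequence).
Patience tails:
5 → extends → [5]
7 → extends → [5, 7]
3 → replaces 5 → [3, 7]
8 → extends → [3, 7, 8]
9 → extends → [3, 7, 8, 9]
1 → replaces 3 → [1, 7, 8, 9]
2 → replaces 7 → [1, 2, 8, 9]
4 → replaces 8 → [1, 2, 4, 9]
6 → replaces 9 → [1, 2, 4, 6]
10 → extends → [1, 2, 4, 6, 10]
Longest strictly increasing subsequence has length 5, so deletions = 10 − 5 = 5.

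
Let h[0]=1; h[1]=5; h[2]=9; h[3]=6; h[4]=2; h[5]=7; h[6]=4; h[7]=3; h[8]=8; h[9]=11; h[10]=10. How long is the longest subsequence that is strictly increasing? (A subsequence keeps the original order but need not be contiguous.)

Let dp[i] be the length of the longest such subsequence ending at index i:
i:      0  1  2  3  4  5  6  7  8  9 10
h[i]:   1  5  9  6  2  7  4  3  8 11 10
dp:     1  2  3  3  2  4  3  3  5  6  6
Maximum dp value is 6.

6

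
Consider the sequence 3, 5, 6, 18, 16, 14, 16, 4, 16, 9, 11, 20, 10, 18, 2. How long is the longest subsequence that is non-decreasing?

7

Let dp[i] be the length of the longest such subsequence ending at index i:
i:      1  2  3  4  5  6  7  8  9 10 11 12 13 14 15
a[i]:   3  5  6 18 16 14 16  4 16  9 11 20 10 18  2
dp:     1  2  3  4  4  4  5  2  6  4  5  7  5  7  1
Maximum dp value is 7.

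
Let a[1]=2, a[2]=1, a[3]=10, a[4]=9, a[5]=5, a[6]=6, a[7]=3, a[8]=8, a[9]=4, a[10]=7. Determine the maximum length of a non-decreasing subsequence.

4

Track the smallest tail for each achievable length (allowing ties):
2 → extends → [2]
1 → replaces 2 → [1]
10 → extends → [1, 10]
9 → replaces 10 → [1, 9]
5 → replaces 9 → [1, 5]
6 → extends → [1, 5, 6]
3 → replaces 5 → [1, 3, 6]
8 → extends → [1, 3, 6, 8]
4 → replaces 6 → [1, 3, 4, 8]
7 → replaces 8 → [1, 3, 4, 7]
Four tails, so the longest non-decreasing subsequence has length 4 (e.g. 2, 5, 6, 8).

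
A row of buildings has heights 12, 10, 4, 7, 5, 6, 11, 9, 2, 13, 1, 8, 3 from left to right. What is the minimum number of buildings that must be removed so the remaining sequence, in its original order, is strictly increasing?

8

Fewest deletions = n − (longest strictly increasing subsequence).
i:      1  2  3  4  5  6  7  8  9 10 11 12 13
a[i]:  12 10  4  7  5  6 11  9  2 13  1  8  3
dp:     1  1  1  2  2  3  4  4  1  5  1  4  2
max dp = 5, so deletions = 13 − 5 = 8.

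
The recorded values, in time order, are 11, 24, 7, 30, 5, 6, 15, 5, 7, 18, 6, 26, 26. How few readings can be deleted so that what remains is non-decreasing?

7

Fewest deletions = n − (longest non-decreasing subsequence).
Patience tails:
11 → extends → [11]
24 → extends → [11, 24]
7 → replaces 11 → [7, 24]
30 → extends → [7, 24, 30]
5 → replaces 7 → [5, 24, 30]
6 → replaces 24 → [5, 6, 30]
15 → replaces 30 → [5, 6, 15]
5 → replaces 6 → [5, 5, 15]
7 → replaces 15 → [5, 5, 7]
18 → extends → [5, 5, 7, 18]
6 → replaces 7 → [5, 5, 6, 18]
26 → extends → [5, 5, 6, 18, 26]
26 → extends → [5, 5, 6, 18, 26, 26]
Longest non-decreasing subsequence has length 6, so deletions = 13 − 6 = 7.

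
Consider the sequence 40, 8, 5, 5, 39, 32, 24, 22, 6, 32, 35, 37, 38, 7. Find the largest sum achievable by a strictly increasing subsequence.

174

Let S[i] be the best sum of a strictly increasing subsequence ending at i:
i:       1   2   3   4   5   6   7   8   9  10  11  12  13  14
a[i]:   40   8   5   5  39  32  24  22   6  32  35  37  38   7
S:      40   8   5   5  47  40  32  30  11  64  99 136 174  18
Maximum is 174 (e.g. 8 + 24 + 32 + 35 + 37 + 38).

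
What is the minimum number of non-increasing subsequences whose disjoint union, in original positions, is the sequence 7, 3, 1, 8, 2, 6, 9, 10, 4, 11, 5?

6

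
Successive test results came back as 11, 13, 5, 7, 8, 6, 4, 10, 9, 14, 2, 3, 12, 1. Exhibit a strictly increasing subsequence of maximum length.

5, 7, 8, 10, 14

Patience tails give the LIS length; then backtrack through the dp parents:
11 → extends → [11]
13 → extends → [11, 13]
5 → replaces 11 → [5, 13]
7 → replaces 13 → [5, 7]
8 → extends → [5, 7, 8]
6 → replaces 7 → [5, 6, 8]
4 → replaces 5 → [4, 6, 8]
10 → extends → [4, 6, 8, 10]
9 → replaces 10 → [4, 6, 8, 9]
14 → extends → [4, 6, 8, 9, 14]
2 → replaces 4 → [2, 6, 8, 9, 14]
3 → replaces 6 → [2, 3, 8, 9, 14]
12 → replaces 14 → [2, 3, 8, 9, 12]
1 → replaces 2 → [1, 3, 8, 9, 12]
Length 5; one witness is 5, 7, 8, 10, 14.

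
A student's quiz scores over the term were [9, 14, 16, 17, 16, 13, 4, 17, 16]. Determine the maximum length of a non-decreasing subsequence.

Track the smallest tail for each achievable length (allowing ties):
9 → extends → [9]
14 → extends → [9, 14]
16 → extends → [9, 14, 16]
17 → extends → [9, 14, 16, 17]
16 → replaces 17 → [9, 14, 16, 16]
13 → replaces 14 → [9, 13, 16, 16]
4 → replaces 9 → [4, 13, 16, 16]
17 → extends → [4, 13, 16, 16, 17]
16 → replaces 17 → [4, 13, 16, 16, 16]
Five tails, so the longest non-decreasing subsequence has length 5 (e.g. 9, 14, 16, 17, 17).

5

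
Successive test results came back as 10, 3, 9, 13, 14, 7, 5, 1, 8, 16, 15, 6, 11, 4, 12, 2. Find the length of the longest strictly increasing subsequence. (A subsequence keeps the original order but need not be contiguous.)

5

Let dp[i] be the length of the longest such subsequence ending at index i:
i:      1  2  3  4  5  6  7  8  9 10 11 12 13 14 15 16
a[i]:  10  3  9 13 14  7  5  1  8 16 15  6 11  4 12  2
dp:     1  1  2  3  4  2  2  1  3  5  5  3  4  2  5  2
Maximum dp value is 5.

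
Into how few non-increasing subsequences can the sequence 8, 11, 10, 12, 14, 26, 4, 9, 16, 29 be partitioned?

6

Place each on the leftmost legal pile:
8 → new pile 1 (tops now [8])
11 → new pile 2 (tops now [8, 11])
10 → pile 2 (tops now [8, 10])
12 → new pile 3 (tops now [8, 10, 12])
14 → new pile 4 (tops now [8, 10, 12, 14])
26 → new pile 5 (tops now [8, 10, 12, 14, 26])
4 → pile 1 (tops now [4, 10, 12, 14, 26])
9 → pile 2 (tops now [4, 9, 12, 14, 26])
16 → pile 5 (tops now [4, 9, 12, 14, 16])
29 → new pile 6 (tops now [4, 9, 12, 14, 16, 29])
Six piles.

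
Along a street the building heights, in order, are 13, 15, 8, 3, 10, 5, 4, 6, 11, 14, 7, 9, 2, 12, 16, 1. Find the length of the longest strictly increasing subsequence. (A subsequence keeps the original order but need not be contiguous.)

Track the smallest tail for each achievable length (strict):
13 → extends → [13]
15 → extends → [13, 15]
8 → replaces 13 → [8, 15]
3 → replaces 8 → [3, 15]
10 → replaces 15 → [3, 10]
5 → replaces 10 → [3, 5]
4 → replaces 5 → [3, 4]
6 → extends → [3, 4, 6]
11 → extends → [3, 4, 6, 11]
14 → extends → [3, 4, 6, 11, 14]
7 → replaces 11 → [3, 4, 6, 7, 14]
9 → replaces 14 → [3, 4, 6, 7, 9]
2 → replaces 3 → [2, 4, 6, 7, 9]
12 → extends → [2, 4, 6, 7, 9, 12]
16 → extends → [2, 4, 6, 7, 9, 12, 16]
1 → replaces 2 → [1, 4, 6, 7, 9, 12, 16]
Seven tails, so the longest strictly increasing subsequence has length 7 (e.g. 3, 5, 6, 7, 9, 12, 16).

7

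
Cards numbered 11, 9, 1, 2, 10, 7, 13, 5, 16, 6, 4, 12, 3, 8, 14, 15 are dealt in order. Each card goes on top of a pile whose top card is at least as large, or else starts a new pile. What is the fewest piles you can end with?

Place each on the leftmost legal pile:
11 → new pile 1 (tops now [11])
9 → pile 1 (tops now [9])
1 → pile 1 (tops now [1])
2 → new pile 2 (tops now [1, 2])
10 → new pile 3 (tops now [1, 2, 10])
7 → pile 3 (tops now [1, 2, 7])
13 → new pile 4 (tops now [1, 2, 7, 13])
5 → pile 3 (tops now [1, 2, 5, 13])
16 → new pile 5 (tops now [1, 2, 5, 13, 16])
6 → pile 4 (tops now [1, 2, 5, 6, 16])
4 → pile 3 (tops now [1, 2, 4, 6, 16])
12 → pile 5 (tops now [1, 2, 4, 6, 12])
3 → pile 3 (tops now [1, 2, 3, 6, 12])
8 → pile 5 (tops now [1, 2, 3, 6, 8])
14 → new pile 6 (tops now [1, 2, 3, 6, 8, 14])
15 → new pile 7 (tops now [1, 2, 3, 6, 8, 14, 15])
Seven piles.

7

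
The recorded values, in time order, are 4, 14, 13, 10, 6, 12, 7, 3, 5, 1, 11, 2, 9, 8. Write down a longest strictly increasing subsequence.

4, 6, 7, 11

Patience tails give the LIS length; then backtrack through the dp parents:
4 → extends → [4]
14 → extends → [4, 14]
13 → replaces 14 → [4, 13]
10 → replaces 13 → [4, 10]
6 → replaces 10 → [4, 6]
12 → extends → [4, 6, 12]
7 → replaces 12 → [4, 6, 7]
3 → replaces 4 → [3, 6, 7]
5 → replaces 6 → [3, 5, 7]
1 → replaces 3 → [1, 5, 7]
11 → extends → [1, 5, 7, 11]
2 → replaces 5 → [1, 2, 7, 11]
9 → replaces 11 → [1, 2, 7, 9]
8 → replaces 9 → [1, 2, 7, 8]
Length 4; one witness is 4, 6, 7, 11.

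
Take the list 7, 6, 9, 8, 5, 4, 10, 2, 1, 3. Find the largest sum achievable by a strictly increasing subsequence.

26

Let S[i] be the best sum of a strictly increasing subsequence ending at i:
i:      1  2  3  4  5  6  7  8  9 10
a[i]:   7  6  9  8  5  4 10  2  1  3
S:      7  6 16 15  5  4 26  2  1  5
Maximum is 26 (e.g. 7 + 9 + 10).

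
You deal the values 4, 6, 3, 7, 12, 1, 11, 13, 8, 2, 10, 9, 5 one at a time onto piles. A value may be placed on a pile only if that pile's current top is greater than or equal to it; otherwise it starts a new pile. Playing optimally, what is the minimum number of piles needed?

5

The minimum number of non-increasing subsequences covering a sequence equals the length of its longest strictly increasing subsequence.
LIS length is 5 (e.g. 4, 6, 7, 12, 13), so 5 piles are needed.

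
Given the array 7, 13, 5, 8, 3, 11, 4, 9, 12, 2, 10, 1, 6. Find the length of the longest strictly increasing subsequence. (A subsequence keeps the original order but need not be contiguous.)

Let dp[i] be the length of the longest such subsequence ending at index i:
i:      1  2  3  4  5  6  7  8  9 10 11 12 13
a[i]:   7 13  5  8  3 11  4  9 12  2 10  1  6
dp:     1  2  1  2  1  3  2  3  4  1  4  1  3
Maximum dp value is 4.

4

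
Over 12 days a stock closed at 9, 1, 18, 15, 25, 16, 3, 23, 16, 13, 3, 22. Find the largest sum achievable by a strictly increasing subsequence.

Let S[i] be the best sum of a strictly increasing subsequence ending at i:
i:      1  2  3  4  5  6  7  8  9 10 11 12
a[i]:   9  1 18 15 25 16  3 23 16 13  3 22
S:      9  1 27 24 52 40  4 63 40 22  4 62
Maximum is 63 (e.g. 9 + 15 + 16 + 23).

63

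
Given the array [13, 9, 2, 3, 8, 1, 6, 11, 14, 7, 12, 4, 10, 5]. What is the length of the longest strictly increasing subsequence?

5

Let dp[i] be the length of the longest such subsequence ending at index i:
i:      1  2  3  4  5  6  7  8  9 10 11 12 13 14
a[i]:  13  9  2  3  8  1  6 11 14  7 12  4 10  5
dp:     1  1  1  2  3  1  3  4  5  4  5  3  5  4
Maximum dp value is 5.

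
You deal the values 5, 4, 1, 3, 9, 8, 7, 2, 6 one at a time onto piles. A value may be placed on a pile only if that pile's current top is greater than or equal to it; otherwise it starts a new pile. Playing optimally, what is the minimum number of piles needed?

The minimum number of non-increasing subsequences covering a sequence equals the length of its longest strictly increasing subsequence.
LIS length is 3 (e.g. 1, 3, 9), so 3 piles are needed.

3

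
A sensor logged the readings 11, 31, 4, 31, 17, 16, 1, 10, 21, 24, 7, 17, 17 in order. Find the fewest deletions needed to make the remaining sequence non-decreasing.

9

Fewest deletions = n − (longest non-decreasing subsequence).
i:      1  2  3  4  5  6  7  8  9 10 11 12 13
a[i]:  11 31  4 31 17 16  1 10 21 24  7 17 17
dp:     1  2  1  3  2  2  1  2  3  4  2  3  4
max dp = 4, so deletions = 13 − 4 = 9.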